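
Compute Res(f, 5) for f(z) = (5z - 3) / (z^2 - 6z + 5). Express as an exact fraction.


Step 1: Q(z) = z^2 - 6z + 5 = (z - 5)(z - 1)
Step 2: Q'(z) = 2z - 6
Step 3: Q'(5) = 4, P(5) = 22
Step 4: Res = P(5)/Q'(5) = 22/4 = 11/2

11/2


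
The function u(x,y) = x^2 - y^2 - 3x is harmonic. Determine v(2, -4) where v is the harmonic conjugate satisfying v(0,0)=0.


Step 1: v_x = -u_y = 2y + 0
Step 2: v_y = u_x = 2x - 3
Step 3: v = 2xy - 3y + C
Step 4: v(0,0) = 0 => C = 0
Step 5: v(2, -4) = -4

-4


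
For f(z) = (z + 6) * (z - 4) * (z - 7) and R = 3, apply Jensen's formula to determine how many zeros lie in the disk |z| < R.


Jensen's formula: (1/2pi)*integral log|f(Re^it)|dt = log|f(0)| + sum_{|a_k|<R} log(R/|a_k|)
Step 1: f(0) = 6 * (-4) * (-7) = 168
Step 2: log|f(0)| = log|-6| + log|4| + log|7| = 5.124
Step 3: Zeros inside |z| < 3: none
Step 4: Jensen sum = (empty sum) = 0
Step 5: n(R) = number of terms in the Jensen sum = count of zeros inside |z| < 3 = 0

0


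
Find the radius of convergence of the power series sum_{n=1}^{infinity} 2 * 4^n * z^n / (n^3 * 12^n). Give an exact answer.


Step 1: General term a_n = 2 * 4^n / (n^3 * 12^n)
Step 2: By the root test, |a_n|^(1/n) = 2^(1/n) * 4 / (n^(3/n) * 12) -> 4/12 as n -> infinity (since 2^(1/n) -> 1 and n^(3/n) -> 1)
Step 3: R = 1/lim|a_n|^(1/n) = 12/4 = 3

3


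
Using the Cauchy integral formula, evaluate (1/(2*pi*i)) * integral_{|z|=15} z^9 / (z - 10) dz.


Step 1: f(z) = z^9, a = 10 is inside |z| = 15
Step 2: By Cauchy integral formula: (1/(2pi*i)) * integral = f(a)
Step 3: f(10) = 10^9 = 1000000000

1000000000


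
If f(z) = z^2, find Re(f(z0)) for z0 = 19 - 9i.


Step 1: z0 = 19 - 9i
Step 2: z0^2 = 19^2 - (-9)^2 - 342i
Step 3: real part = 361 - 81 = 280

280


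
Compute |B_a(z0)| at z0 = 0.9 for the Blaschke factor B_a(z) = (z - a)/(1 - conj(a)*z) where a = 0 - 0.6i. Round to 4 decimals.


Step 1: Numerator z0 - a = 0.9 - (0 - 0.6i) = 0.9 + 0.6i
Step 2: Denominator 1 - conj(a)*z0 = 1 - (0 + 0.6i)*0.9 = 1 - 0.54i
Step 3: |z0 - a|^2 = 0.9^2 + 0.6^2 = 1.17; |1 - conj(a)*z0|^2 = 1^2 + (-0.54)^2 = 1.2916
Step 4: |B_a(0.9)| = sqrt(1.17 / 1.2916) = sqrt(0.905853)
Step 5: = 0.9518

0.9518


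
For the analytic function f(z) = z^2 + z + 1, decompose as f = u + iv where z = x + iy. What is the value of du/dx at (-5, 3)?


Step 1: f(z) = (x+iy)^2 + (x+iy) + 1
Step 2: u = (x^2 - y^2) + x + 1
Step 3: u_x = 2x + 1
Step 4: At (-5, 3): u_x = -10 + 1 = -9

-9


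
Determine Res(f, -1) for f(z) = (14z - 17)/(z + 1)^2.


Step 1: Pole of order 2 at z = -1
Step 2: Res = lim d/dz [(z + 1)^2 * f(z)] as z -> -1
Step 3: (z + 1)^2 * f(z) = 14z - 17
Step 4: d/dz[14z - 17] = 14

14


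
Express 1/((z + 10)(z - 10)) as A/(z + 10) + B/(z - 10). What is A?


Step 1: Multiply both sides by (z + 10) and set z = -10
Step 2: A = 1 / (-10 - 10)
Step 3: A = 1 / (-20)
Step 4: A = -1/20

-1/20


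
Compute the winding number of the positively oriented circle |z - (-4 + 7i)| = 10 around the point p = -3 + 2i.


Step 1: Center c = (-4, 7), radius = 10
Step 2: |p - c|^2 = 1^2 + (-5)^2 = 26
Step 3: r^2 = 100
Step 4: |p-c| < r so winding number = 1

1


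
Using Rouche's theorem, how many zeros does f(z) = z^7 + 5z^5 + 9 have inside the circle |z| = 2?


Step 1: On |z| = 2 the three terms have sizes |z^7| = 2^7 = 128, |5z^5| = 5*2^5 = 160, |9| = 9
Step 2: The dominant term is g(z) = 5z^5; let h(z) = z^7 + 9 so f = g + h
Step 3: On |z| = 2: |g| = 160 and |h| <= 128 + 9 = 137
Step 4: Since 160 > 137, |h| < |g| on |z| = 2, so by Rouche f has the same number of zeros as g inside |z| < 2
Step 5: g(z) = 5z^5 has 5 zeros (at the origin, multiplicity 5) inside |z| < 2. Answer = 5

5


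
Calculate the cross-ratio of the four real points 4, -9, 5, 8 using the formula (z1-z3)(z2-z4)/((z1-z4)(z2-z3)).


Step 1: (z1-z3)(z2-z4) = (-1) * (-17) = 17
Step 2: (z1-z4)(z2-z3) = (-4) * (-14) = 56
Step 3: Cross-ratio = 17/56 = 17/56

17/56


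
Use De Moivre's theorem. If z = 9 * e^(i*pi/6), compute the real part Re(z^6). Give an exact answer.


Step 1: By De Moivre's theorem, z^6 = 9^6 * e^(i*6*pi/6) = 531441 * (cos(pi) + i*sin(pi))
Step 2: |z|^6 = 9^6 = 531441
Step 3: The angle pi already lies in [0, 2*pi)
Step 4: cos(pi) = -1
Step 5: Re(z^6) = 531441 * (-1) = -531441

-531441


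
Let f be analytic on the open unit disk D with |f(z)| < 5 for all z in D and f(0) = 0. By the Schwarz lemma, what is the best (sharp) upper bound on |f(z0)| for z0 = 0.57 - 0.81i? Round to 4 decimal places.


Step 1: g = f/5 maps D -> D with g(0) = 0, so by the Schwarz lemma |g(z)| <= |z|, i.e. |f(z)| <= 5|z|; this is sharp (f(z) = 5z).
Step 2: |z0|^2 = 0.57^2 + (-0.81)^2 = 0.981
Step 3: |z0| = sqrt(0.981) = 0.990454
Step 4: Best bound = 5 * |z0| = 5 * 0.990454 = 4.9523

4.9523


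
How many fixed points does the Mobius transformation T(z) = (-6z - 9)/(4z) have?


Step 1: Fixed points satisfy T(z) = z
Step 2: 4z^2 + 6z + 9 = 0
Step 3: Discriminant = 6^2 - 4*4*9 = -108
Step 4: Number of fixed points = 2

2


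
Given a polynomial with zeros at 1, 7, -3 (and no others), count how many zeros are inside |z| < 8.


Step 1: Check each root:
  z = 1: |1| = 1 < 8
  z = 7: |7| = 7 < 8
  z = -3: |-3| = 3 < 8
Step 2: Count = 3

3


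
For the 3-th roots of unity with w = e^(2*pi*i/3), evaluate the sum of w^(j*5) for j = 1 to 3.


Step 1: The sum sum_{j=1}^{n} w^(k*j) equals n if n | k, else 0.
Step 2: Here n = 3, k = 5
Step 3: Does n divide k? 3 | 5 -> False
Step 4: Sum = 0

0


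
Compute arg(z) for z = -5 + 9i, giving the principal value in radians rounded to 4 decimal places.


Step 1: z = -5 + 9i
Step 2: arg(z) = atan2(9, -5)
Step 3: arg(z) = 2.0779

2.0779


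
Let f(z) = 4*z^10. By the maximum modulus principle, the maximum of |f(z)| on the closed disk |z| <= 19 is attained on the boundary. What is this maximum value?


Step 1: On |z| = 19, |f(z)| = 4 * |z|^10 = 4 * 19^10
Step 2: By maximum modulus principle, maximum is on boundary.
Step 3: Maximum = 4 * 6131066257801 = 24524265031204

24524265031204


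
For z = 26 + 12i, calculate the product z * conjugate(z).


Step 1: conj(z) = 26 - 12i
Step 2: z * conj(z) = 26^2 + 12^2
Step 3: = 676 + 144 = 820

820


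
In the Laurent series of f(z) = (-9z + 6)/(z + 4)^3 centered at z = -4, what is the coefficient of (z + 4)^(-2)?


Step 1: Write the numerator in powers of (z + 4): -9z + 6 = -9(z + 4) + (-9*(-4) + 6) = -9(z + 4) + 42
Step 2: Divide by (z + 4)^3: f(z) = 42(z + 4)^(-3) - 9(z + 4)^(-2)
Step 3: This finite sum is the Laurent series of f about z = -4.
Step 4: Coefficient of (z + 4)^(-2) = coefficient of (z + 4) in the re-centred numerator = -9

-9


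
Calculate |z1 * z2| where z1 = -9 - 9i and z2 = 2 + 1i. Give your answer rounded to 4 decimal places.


Step 1: |z1| = sqrt((-9)^2 + (-9)^2) = sqrt(162)
Step 2: |z2| = sqrt(2^2 + 1^2) = sqrt(5)
Step 3: |z1*z2| = |z1|*|z2| = sqrt(162) * sqrt(5) = sqrt(162 * 5) = sqrt(810)
Step 4: = 28.4605

28.4605


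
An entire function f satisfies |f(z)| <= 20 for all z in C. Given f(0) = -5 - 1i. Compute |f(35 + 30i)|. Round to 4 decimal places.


Step 1: By Liouville's theorem, a bounded entire function is constant.
Step 2: f(z) = f(0) = -5 - 1i for all z.
Step 3: |f(w)| = |-5 - 1i| = sqrt(25 + 1)
Step 4: = 5.099

5.099


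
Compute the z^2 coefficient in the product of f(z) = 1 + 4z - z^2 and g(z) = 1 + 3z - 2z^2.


Step 1: z^2 term in f*g comes from: (1)*(-2z^2) + (4z)*(3z) + (-z^2)*(1)
Step 2: = -2 + 12 - 1
Step 3: = 9

9


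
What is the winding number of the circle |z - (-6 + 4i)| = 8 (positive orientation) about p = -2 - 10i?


Step 1: Center c = (-6, 4), radius = 8
Step 2: |p - c|^2 = 4^2 + (-14)^2 = 212
Step 3: r^2 = 64
Step 4: |p-c| > r so winding number = 0

0


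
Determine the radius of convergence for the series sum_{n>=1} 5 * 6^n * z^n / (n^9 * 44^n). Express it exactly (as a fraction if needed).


Step 1: General term a_n = 5 * 6^n / (n^9 * 44^n)
Step 2: By the root test, |a_n|^(1/n) = 5^(1/n) * 6 / (n^(9/n) * 44) -> 6/44 as n -> infinity (since 5^(1/n) -> 1 and n^(9/n) -> 1)
Step 3: R = 1/lim|a_n|^(1/n) = 44/6 = 22/3

22/3


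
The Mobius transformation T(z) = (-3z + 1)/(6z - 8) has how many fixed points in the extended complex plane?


Step 1: Fixed points satisfy T(z) = z
Step 2: 6z^2 - 5z - 1 = 0
Step 3: Discriminant = (-5)^2 - 4*6*(-1) = 49
Step 4: Number of fixed points = 2

2


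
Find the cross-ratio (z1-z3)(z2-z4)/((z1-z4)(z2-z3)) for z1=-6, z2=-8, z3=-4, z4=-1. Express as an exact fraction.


Step 1: (z1-z3)(z2-z4) = (-2) * (-7) = 14
Step 2: (z1-z4)(z2-z3) = (-5) * (-4) = 20
Step 3: Cross-ratio = 14/20 = 7/10

7/10


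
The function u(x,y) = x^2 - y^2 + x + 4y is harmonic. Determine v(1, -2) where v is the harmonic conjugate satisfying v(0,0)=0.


Step 1: v_x = -u_y = 2y - 4
Step 2: v_y = u_x = 2x + 1
Step 3: v = 2xy - 4x + y + C
Step 4: v(0,0) = 0 => C = 0
Step 5: v(1, -2) = -10

-10


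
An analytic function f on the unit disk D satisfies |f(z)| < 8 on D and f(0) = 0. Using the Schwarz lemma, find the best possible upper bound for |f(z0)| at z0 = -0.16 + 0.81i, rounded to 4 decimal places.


Step 1: g = f/8 maps D -> D with g(0) = 0, so by the Schwarz lemma |g(z)| <= |z|, i.e. |f(z)| <= 8|z|; this is sharp (f(z) = 8z).
Step 2: |z0|^2 = (-0.16)^2 + 0.81^2 = 0.6817
Step 3: |z0| = sqrt(0.6817) = 0.825651
Step 4: Best bound = 8 * |z0| = 8 * 0.825651 = 6.6052

6.6052


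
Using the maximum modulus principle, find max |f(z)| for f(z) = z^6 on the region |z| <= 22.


Step 1: On |z| = 22, |f(z)| = |z|^6 = 22^6
Step 2: By maximum modulus principle, maximum is on boundary.
Step 3: Maximum = 113379904 = 113379904

113379904


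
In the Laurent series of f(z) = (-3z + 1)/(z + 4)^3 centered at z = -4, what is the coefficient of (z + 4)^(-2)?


Step 1: Write the numerator in powers of (z + 4): -3z + 1 = -3(z + 4) + (-3*(-4) + 1) = -3(z + 4) + 13
Step 2: Divide by (z + 4)^3: f(z) = 13(z + 4)^(-3) - 3(z + 4)^(-2)
Step 3: This finite sum is the Laurent series of f about z = -4.
Step 4: Coefficient of (z + 4)^(-2) = coefficient of (z + 4) in the re-centred numerator = -3

-3


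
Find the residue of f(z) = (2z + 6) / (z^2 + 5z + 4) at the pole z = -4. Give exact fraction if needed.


Step 1: Q(z) = z^2 + 5z + 4 = (z + 4)(z + 1)
Step 2: Q'(z) = 2z + 5
Step 3: Q'(-4) = -3, P(-4) = -2
Step 4: Res = P(-4)/Q'(-4) = -2/(-3) = 2/3

2/3


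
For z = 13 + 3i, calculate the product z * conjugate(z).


Step 1: conj(z) = 13 - 3i
Step 2: z * conj(z) = 13^2 + 3^2
Step 3: = 169 + 9 = 178

178


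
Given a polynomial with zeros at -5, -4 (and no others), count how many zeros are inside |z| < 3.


Step 1: Check each root:
  z = -5: |-5| = 5 >= 3
  z = -4: |-4| = 4 >= 3
Step 2: Count = 0

0


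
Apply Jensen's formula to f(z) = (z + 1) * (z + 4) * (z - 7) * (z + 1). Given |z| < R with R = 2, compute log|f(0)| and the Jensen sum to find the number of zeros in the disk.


Jensen's formula: (1/2pi)*integral log|f(Re^it)|dt = log|f(0)| + sum_{|a_k|<R} log(R/|a_k|)
Step 1: f(0) = 1 * 4 * (-7) * 1 = -28
Step 2: log|f(0)| = log|-1| + log|-4| + log|7| + log|-1| = 3.3322
Step 3: Zeros inside |z| < 2: -1, -1
Step 4: Jensen sum = log(2/1) + log(2/1) = 1.3863
Step 5: n(R) = number of terms in the Jensen sum = count of zeros inside |z| < 2 = 2

2


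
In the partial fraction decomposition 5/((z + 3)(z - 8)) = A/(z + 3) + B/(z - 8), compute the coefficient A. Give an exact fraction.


Step 1: Multiply both sides by (z + 3) and set z = -3
Step 2: A = 5 / (-3 - 8)
Step 3: A = 5 / (-11)
Step 4: A = -5/11

-5/11


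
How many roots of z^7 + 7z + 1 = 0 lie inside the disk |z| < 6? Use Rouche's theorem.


Step 1: On |z| = 6 the three terms have sizes |z^7| = 6^7 = 279936, |7z| = 7*6 = 42, |1| = 1
Step 2: The dominant term is g(z) = z^7; let h(z) = 7z + 1 so f = g + h
Step 3: On |z| = 6: |g| = 279936 and |h| <= 42 + 1 = 43
Step 4: Since 279936 > 43, |h| < |g| on |z| = 6, so by Rouche f has the same number of zeros as g inside |z| < 6
Step 5: g(z) = z^7 has 7 zeros (all at the origin) inside |z| < 6. Answer = 7

7


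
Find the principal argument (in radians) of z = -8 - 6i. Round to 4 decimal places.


Step 1: z = -8 - 6i
Step 2: arg(z) = atan2(-6, -8)
Step 3: arg(z) = -2.4981

-2.4981


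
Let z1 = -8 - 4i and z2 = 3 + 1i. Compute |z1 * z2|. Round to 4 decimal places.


Step 1: |z1| = sqrt((-8)^2 + (-4)^2) = sqrt(80)
Step 2: |z2| = sqrt(3^2 + 1^2) = sqrt(10)
Step 3: |z1*z2| = |z1|*|z2| = sqrt(80) * sqrt(10) = sqrt(80 * 10) = sqrt(800)
Step 4: = 28.2843

28.2843


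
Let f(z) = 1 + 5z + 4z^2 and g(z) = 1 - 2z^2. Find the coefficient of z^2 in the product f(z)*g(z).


Step 1: z^2 term in f*g comes from: (1)*(-2z^2) + (5z)*(0) + (4z^2)*(1)
Step 2: = -2 + 0 + 4
Step 3: = 2

2


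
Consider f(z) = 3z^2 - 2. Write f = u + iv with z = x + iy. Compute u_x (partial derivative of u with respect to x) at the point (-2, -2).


Step 1: f(z) = 3(x+iy)^2 - 2
Step 2: u = 3(x^2 - y^2) - 2
Step 3: u_x = 6x + 0
Step 4: At (-2, -2): u_x = -12 + 0 = -12

-12


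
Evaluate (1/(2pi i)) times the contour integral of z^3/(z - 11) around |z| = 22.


Step 1: f(z) = z^3, a = 11 is inside |z| = 22
Step 2: By Cauchy integral formula: (1/(2pi*i)) * integral = f(a)
Step 3: f(11) = 11^3 = 1331

1331


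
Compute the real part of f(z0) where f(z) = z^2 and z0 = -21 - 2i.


Step 1: z0 = -21 - 2i
Step 2: z0^2 = (-21)^2 - (-2)^2 + 84i
Step 3: real part = 441 - 4 = 437

437


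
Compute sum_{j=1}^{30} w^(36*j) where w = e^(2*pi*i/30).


Step 1: The sum sum_{j=1}^{n} w^(k*j) equals n if n | k, else 0.
Step 2: Here n = 30, k = 36
Step 3: Does n divide k? 30 | 36 -> False
Step 4: Sum = 0

0


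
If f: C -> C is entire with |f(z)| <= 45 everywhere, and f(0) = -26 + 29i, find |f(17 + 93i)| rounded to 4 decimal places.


Step 1: By Liouville's theorem, a bounded entire function is constant.
Step 2: f(z) = f(0) = -26 + 29i for all z.
Step 3: |f(w)| = |-26 + 29i| = sqrt(676 + 841)
Step 4: = 38.9487

38.9487


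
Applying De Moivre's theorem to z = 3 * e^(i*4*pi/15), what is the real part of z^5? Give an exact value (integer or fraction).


Step 1: By De Moivre's theorem, z^5 = 3^5 * e^(i*5*4*pi/15) = 243 * (cos(4*pi/3) + i*sin(4*pi/3))
Step 2: |z|^5 = 3^5 = 243
Step 3: The angle 4*pi/3 already lies in [0, 2*pi)
Step 4: cos(4*pi/3) = -1/2
Step 5: Re(z^5) = 243 * (-1/2) = -243/2

-243/2


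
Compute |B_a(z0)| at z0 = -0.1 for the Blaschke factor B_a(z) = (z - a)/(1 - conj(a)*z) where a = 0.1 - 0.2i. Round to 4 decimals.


Step 1: Numerator z0 - a = -0.1 - (0.1 - 0.2i) = -0.2 + 0.2i
Step 2: Denominator 1 - conj(a)*z0 = 1 - (0.1 + 0.2i)*(-0.1) = 1.01 + 0.02i
Step 3: |z0 - a|^2 = (-0.2)^2 + 0.2^2 = 0.08; |1 - conj(a)*z0|^2 = 1.01^2 + 0.02^2 = 1.0205
Step 4: |B_a(-0.1)| = sqrt(0.08 / 1.0205) = sqrt(0.078393)
Step 5: = 0.28

0.28


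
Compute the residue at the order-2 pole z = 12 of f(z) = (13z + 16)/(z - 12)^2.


Step 1: Pole of order 2 at z = 12
Step 2: Res = lim d/dz [(z - 12)^2 * f(z)] as z -> 12
Step 3: (z - 12)^2 * f(z) = 13z + 16
Step 4: d/dz[13z + 16] = 13

13


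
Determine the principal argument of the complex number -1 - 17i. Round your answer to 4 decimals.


Step 1: z = -1 - 17i
Step 2: arg(z) = atan2(-17, -1)
Step 3: arg(z) = -1.6296

-1.6296


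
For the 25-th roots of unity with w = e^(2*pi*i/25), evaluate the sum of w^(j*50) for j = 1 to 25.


Step 1: The sum sum_{j=1}^{n} w^(k*j) equals n if n | k, else 0.
Step 2: Here n = 25, k = 50
Step 3: Does n divide k? 25 | 50 -> True
Step 4: Sum = 25

25


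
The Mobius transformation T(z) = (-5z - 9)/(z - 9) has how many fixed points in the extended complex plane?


Step 1: Fixed points satisfy T(z) = z
Step 2: z^2 - 4z + 9 = 0
Step 3: Discriminant = (-4)^2 - 4*1*9 = -20
Step 4: Number of fixed points = 2

2


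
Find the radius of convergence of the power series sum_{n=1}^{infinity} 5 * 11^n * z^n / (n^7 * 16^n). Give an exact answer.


Step 1: General term a_n = 5 * 11^n / (n^7 * 16^n)
Step 2: By the root test, |a_n|^(1/n) = 5^(1/n) * 11 / (n^(7/n) * 16) -> 11/16 as n -> infinity (since 5^(1/n) -> 1 and n^(7/n) -> 1)
Step 3: R = 1/lim|a_n|^(1/n) = 16/11

16/11


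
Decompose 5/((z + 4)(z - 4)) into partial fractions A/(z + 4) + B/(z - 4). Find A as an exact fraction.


Step 1: Multiply both sides by (z + 4) and set z = -4
Step 2: A = 5 / (-4 - 4)
Step 3: A = 5 / (-8)
Step 4: A = -5/8

-5/8


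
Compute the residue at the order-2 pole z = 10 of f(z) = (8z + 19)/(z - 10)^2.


Step 1: Pole of order 2 at z = 10
Step 2: Res = lim d/dz [(z - 10)^2 * f(z)] as z -> 10
Step 3: (z - 10)^2 * f(z) = 8z + 19
Step 4: d/dz[8z + 19] = 8

8


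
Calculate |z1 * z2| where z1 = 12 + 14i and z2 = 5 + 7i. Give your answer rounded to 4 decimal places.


Step 1: |z1| = sqrt(12^2 + 14^2) = sqrt(340)
Step 2: |z2| = sqrt(5^2 + 7^2) = sqrt(74)
Step 3: |z1*z2| = |z1|*|z2| = sqrt(340) * sqrt(74) = sqrt(340 * 74) = sqrt(25160)
Step 4: = 158.619

158.619


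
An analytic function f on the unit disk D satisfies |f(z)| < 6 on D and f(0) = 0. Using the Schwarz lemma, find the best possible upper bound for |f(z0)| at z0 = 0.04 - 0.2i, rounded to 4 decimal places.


Step 1: g = f/6 maps D -> D with g(0) = 0, so by the Schwarz lemma |g(z)| <= |z|, i.e. |f(z)| <= 6|z|; this is sharp (f(z) = 6z).
Step 2: |z0|^2 = 0.04^2 + (-0.2)^2 = 0.0416
Step 3: |z0| = sqrt(0.0416) = 0.203961
Step 4: Best bound = 6 * |z0| = 6 * 0.203961 = 1.2238

1.2238


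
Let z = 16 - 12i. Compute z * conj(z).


Step 1: conj(z) = 16 + 12i
Step 2: z * conj(z) = 16^2 + (-12)^2
Step 3: = 256 + 144 = 400

400


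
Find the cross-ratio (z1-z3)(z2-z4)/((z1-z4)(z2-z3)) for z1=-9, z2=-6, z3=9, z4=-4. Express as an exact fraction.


Step 1: (z1-z3)(z2-z4) = (-18) * (-2) = 36
Step 2: (z1-z4)(z2-z3) = (-5) * (-15) = 75
Step 3: Cross-ratio = 36/75 = 12/25

12/25


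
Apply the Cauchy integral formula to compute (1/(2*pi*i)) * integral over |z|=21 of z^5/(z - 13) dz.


Step 1: f(z) = z^5, a = 13 is inside |z| = 21
Step 2: By Cauchy integral formula: (1/(2pi*i)) * integral = f(a)
Step 3: f(13) = 13^5 = 371293

371293


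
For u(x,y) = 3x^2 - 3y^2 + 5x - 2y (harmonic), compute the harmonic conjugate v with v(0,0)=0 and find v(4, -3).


Step 1: v_x = -u_y = 6y + 2
Step 2: v_y = u_x = 6x + 5
Step 3: v = 6xy + 2x + 5y + C
Step 4: v(0,0) = 0 => C = 0
Step 5: v(4, -3) = -79

-79


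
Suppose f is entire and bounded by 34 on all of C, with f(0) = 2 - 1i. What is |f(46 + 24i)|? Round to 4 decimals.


Step 1: By Liouville's theorem, a bounded entire function is constant.
Step 2: f(z) = f(0) = 2 - 1i for all z.
Step 3: |f(w)| = |2 - 1i| = sqrt(4 + 1)
Step 4: = 2.2361

2.2361


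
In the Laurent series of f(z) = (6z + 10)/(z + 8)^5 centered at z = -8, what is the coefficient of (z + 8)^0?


Step 1: Write the numerator in powers of (z + 8): 6z + 10 = 6(z + 8) + (6*(-8) + 10) = 6(z + 8) - 38
Step 2: Divide by (z + 8)^5: f(z) = -38(z + 8)^(-5) + 6(z + 8)^(-4)
Step 3: This finite sum is the Laurent series of f about z = -8.
Step 4: Only the powers -5 and -4 appear, so the coefficient of (z + 8)^0 = 0

0


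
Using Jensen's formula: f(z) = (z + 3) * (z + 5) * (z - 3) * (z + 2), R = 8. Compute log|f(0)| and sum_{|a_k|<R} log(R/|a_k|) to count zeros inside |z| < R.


Jensen's formula: (1/2pi)*integral log|f(Re^it)|dt = log|f(0)| + sum_{|a_k|<R} log(R/|a_k|)
Step 1: f(0) = 3 * 5 * (-3) * 2 = -90
Step 2: log|f(0)| = log|-3| + log|-5| + log|3| + log|-2| = 4.4998
Step 3: Zeros inside |z| < 8: -3, -5, 3, -2
Step 4: Jensen sum = log(8/3) + log(8/5) + log(8/3) + log(8/2) = 3.818
Step 5: n(R) = number of terms in the Jensen sum = count of zeros inside |z| < 8 = 4

4


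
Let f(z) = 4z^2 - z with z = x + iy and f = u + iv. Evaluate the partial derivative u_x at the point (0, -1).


Step 1: f(z) = 4(x+iy)^2 - (x+iy) + 0
Step 2: u = 4(x^2 - y^2) - x + 0
Step 3: u_x = 8x - 1
Step 4: At (0, -1): u_x = 0 - 1 = -1

-1


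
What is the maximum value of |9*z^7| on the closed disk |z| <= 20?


Step 1: On |z| = 20, |f(z)| = 9 * |z|^7 = 9 * 20^7
Step 2: By maximum modulus principle, maximum is on boundary.
Step 3: Maximum = 9 * 1280000000 = 11520000000

11520000000


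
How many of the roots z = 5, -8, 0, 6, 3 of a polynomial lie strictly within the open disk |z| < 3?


Step 1: Check each root:
  z = 5: |5| = 5 >= 3
  z = -8: |-8| = 8 >= 3
  z = 0: |0| = 0 < 3
  z = 6: |6| = 6 >= 3
  z = 3: |3| = 3 >= 3
Step 2: Count = 1

1


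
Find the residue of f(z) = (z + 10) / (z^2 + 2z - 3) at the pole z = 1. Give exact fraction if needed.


Step 1: Q(z) = z^2 + 2z - 3 = (z - 1)(z + 3)
Step 2: Q'(z) = 2z + 2
Step 3: Q'(1) = 4, P(1) = 11
Step 4: Res = P(1)/Q'(1) = 11/4 = 11/4

11/4


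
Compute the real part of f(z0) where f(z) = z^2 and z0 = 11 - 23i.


Step 1: z0 = 11 - 23i
Step 2: z0^2 = 11^2 - (-23)^2 - 506i
Step 3: real part = 121 - 529 = -408

-408


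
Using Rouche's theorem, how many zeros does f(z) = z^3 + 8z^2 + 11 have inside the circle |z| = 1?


Step 1: On |z| = 1 the three terms have sizes |z^3| = 1^3 = 1, |8z^2| = 8*1^2 = 8, |11| = 11
Step 2: The dominant term is g(z) = 11; let h(z) = z^3 + 8z^2 so f = g + h
Step 3: On |z| = 1: |g| = 11 and |h| <= 1 + 8 = 9
Step 4: Since 11 > 9, |h| < |g| on |z| = 1, so by Rouche f has the same number of zeros as g inside |z| < 1
Step 5: g(z) = 11 is a nonzero constant with no zeros inside |z| < 1. Answer = 0

0


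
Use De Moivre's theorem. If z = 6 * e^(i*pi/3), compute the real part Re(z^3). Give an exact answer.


Step 1: By De Moivre's theorem, z^3 = 6^3 * e^(i*3*pi/3) = 216 * (cos(pi) + i*sin(pi))
Step 2: |z|^3 = 6^3 = 216
Step 3: The angle pi already lies in [0, 2*pi)
Step 4: cos(pi) = -1
Step 5: Re(z^3) = 216 * (-1) = -216

-216


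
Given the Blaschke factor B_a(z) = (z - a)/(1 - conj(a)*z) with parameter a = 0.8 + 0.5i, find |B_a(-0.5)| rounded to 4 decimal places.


Step 1: Numerator z0 - a = -0.5 - (0.8 + 0.5i) = -1.3 - 0.5i
Step 2: Denominator 1 - conj(a)*z0 = 1 - (0.8 - 0.5i)*(-0.5) = 1.4 - 0.25i
Step 3: |z0 - a|^2 = (-1.3)^2 + (-0.5)^2 = 1.94; |1 - conj(a)*z0|^2 = 1.4^2 + (-0.25)^2 = 2.0225
Step 4: |B_a(-0.5)| = sqrt(1.94 / 2.0225) = sqrt(0.959209)
Step 5: = 0.9794

0.9794


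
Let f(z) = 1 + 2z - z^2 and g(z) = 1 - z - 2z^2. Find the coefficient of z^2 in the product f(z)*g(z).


Step 1: z^2 term in f*g comes from: (1)*(-2z^2) + (2z)*(-z) + (-z^2)*(1)
Step 2: = -2 - 2 - 1
Step 3: = -5

-5


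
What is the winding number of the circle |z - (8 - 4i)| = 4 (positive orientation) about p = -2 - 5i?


Step 1: Center c = (8, -4), radius = 4
Step 2: |p - c|^2 = (-10)^2 + (-1)^2 = 101
Step 3: r^2 = 16
Step 4: |p-c| > r so winding number = 0

0


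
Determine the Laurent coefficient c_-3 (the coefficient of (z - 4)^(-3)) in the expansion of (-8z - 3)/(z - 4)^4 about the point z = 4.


Step 1: Write the numerator in powers of (z - 4): -8z - 3 = -8(z - 4) + (-8*4 - 3) = -8(z - 4) - 35
Step 2: Divide by (z - 4)^4: f(z) = -35(z - 4)^(-4) - 8(z - 4)^(-3)
Step 3: This finite sum is the Laurent series of f about z = 4.
Step 4: Coefficient of (z - 4)^(-3) = coefficient of (z - 4) in the re-centred numerator = -8

-8


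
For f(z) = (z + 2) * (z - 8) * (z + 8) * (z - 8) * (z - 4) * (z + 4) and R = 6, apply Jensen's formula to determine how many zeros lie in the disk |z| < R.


Jensen's formula: (1/2pi)*integral log|f(Re^it)|dt = log|f(0)| + sum_{|a_k|<R} log(R/|a_k|)
Step 1: f(0) = 2 * (-8) * 8 * (-8) * (-4) * 4 = -16384
Step 2: log|f(0)| = log|-2| + log|8| + log|-8| + log|8| + log|4| + log|-4| = 9.7041
Step 3: Zeros inside |z| < 6: -2, 4, -4
Step 4: Jensen sum = log(6/2) + log(6/4) + log(6/4) = 1.9095
Step 5: n(R) = number of terms in the Jensen sum = count of zeros inside |z| < 6 = 3

3


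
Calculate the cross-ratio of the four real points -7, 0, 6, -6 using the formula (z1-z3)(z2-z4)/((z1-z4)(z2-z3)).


Step 1: (z1-z3)(z2-z4) = (-13) * 6 = -78
Step 2: (z1-z4)(z2-z3) = (-1) * (-6) = 6
Step 3: Cross-ratio = -78/6 = -13

-13


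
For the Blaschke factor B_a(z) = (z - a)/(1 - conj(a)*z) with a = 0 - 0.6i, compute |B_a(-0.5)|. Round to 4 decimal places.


Step 1: Numerator z0 - a = -0.5 - (0 - 0.6i) = -0.5 + 0.6i
Step 2: Denominator 1 - conj(a)*z0 = 1 - (0 + 0.6i)*(-0.5) = 1 + 0.3i
Step 3: |z0 - a|^2 = (-0.5)^2 + 0.6^2 = 0.61; |1 - conj(a)*z0|^2 = 1^2 + 0.3^2 = 1.09
Step 4: |B_a(-0.5)| = sqrt(0.61 / 1.09) = sqrt(0.559633)
Step 5: = 0.7481

0.7481


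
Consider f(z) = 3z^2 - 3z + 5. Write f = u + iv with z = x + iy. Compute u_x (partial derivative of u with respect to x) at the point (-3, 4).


Step 1: f(z) = 3(x+iy)^2 - 3(x+iy) + 5
Step 2: u = 3(x^2 - y^2) - 3x + 5
Step 3: u_x = 6x - 3
Step 4: At (-3, 4): u_x = -18 - 3 = -21

-21


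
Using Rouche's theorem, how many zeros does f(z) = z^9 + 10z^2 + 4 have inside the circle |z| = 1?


Step 1: On |z| = 1 the three terms have sizes |z^9| = 1^9 = 1, |10z^2| = 10*1^2 = 10, |4| = 4
Step 2: The dominant term is g(z) = 10z^2; let h(z) = z^9 + 4 so f = g + h
Step 3: On |z| = 1: |g| = 10 and |h| <= 1 + 4 = 5
Step 4: Since 10 > 5, |h| < |g| on |z| = 1, so by Rouche f has the same number of zeros as g inside |z| < 1
Step 5: g(z) = 10z^2 has 2 zeros (at the origin, multiplicity 2) inside |z| < 1. Answer = 2

2


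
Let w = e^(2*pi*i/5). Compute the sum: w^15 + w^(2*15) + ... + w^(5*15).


Step 1: The sum sum_{j=1}^{n} w^(k*j) equals n if n | k, else 0.
Step 2: Here n = 5, k = 15
Step 3: Does n divide k? 5 | 15 -> True
Step 4: Sum = 5

5


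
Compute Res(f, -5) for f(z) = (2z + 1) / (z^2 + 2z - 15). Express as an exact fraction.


Step 1: Q(z) = z^2 + 2z - 15 = (z + 5)(z - 3)
Step 2: Q'(z) = 2z + 2
Step 3: Q'(-5) = -8, P(-5) = -9
Step 4: Res = P(-5)/Q'(-5) = -9/(-8) = 9/8

9/8


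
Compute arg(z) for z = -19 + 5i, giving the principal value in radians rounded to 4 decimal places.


Step 1: z = -19 + 5i
Step 2: arg(z) = atan2(5, -19)
Step 3: arg(z) = 2.8843

2.8843


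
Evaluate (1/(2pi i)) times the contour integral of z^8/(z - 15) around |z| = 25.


Step 1: f(z) = z^8, a = 15 is inside |z| = 25
Step 2: By Cauchy integral formula: (1/(2pi*i)) * integral = f(a)
Step 3: f(15) = 15^8 = 2562890625

2562890625


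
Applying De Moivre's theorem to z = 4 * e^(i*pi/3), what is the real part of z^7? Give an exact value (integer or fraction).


Step 1: By De Moivre's theorem, z^7 = 4^7 * e^(i*7*pi/3) = 16384 * (cos(7*pi/3) + i*sin(7*pi/3))
Step 2: |z|^7 = 4^7 = 16384
Step 3: Reduce the angle mod 2*pi: 7*pi/3 - 2*pi = pi/3
Step 4: cos(pi/3) = 1/2
Step 5: Re(z^7) = 16384 * 1/2 = 8192

8192


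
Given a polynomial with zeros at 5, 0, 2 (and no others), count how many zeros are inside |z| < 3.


Step 1: Check each root:
  z = 5: |5| = 5 >= 3
  z = 0: |0| = 0 < 3
  z = 2: |2| = 2 < 3
Step 2: Count = 2

2


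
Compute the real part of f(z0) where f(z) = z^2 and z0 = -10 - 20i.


Step 1: z0 = -10 - 20i
Step 2: z0^2 = (-10)^2 - (-20)^2 + 400i
Step 3: real part = 100 - 400 = -300

-300


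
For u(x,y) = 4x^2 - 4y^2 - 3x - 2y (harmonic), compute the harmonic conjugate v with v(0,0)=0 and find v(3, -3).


Step 1: v_x = -u_y = 8y + 2
Step 2: v_y = u_x = 8x - 3
Step 3: v = 8xy + 2x - 3y + C
Step 4: v(0,0) = 0 => C = 0
Step 5: v(3, -3) = -57

-57


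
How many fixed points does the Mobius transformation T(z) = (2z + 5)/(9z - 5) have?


Step 1: Fixed points satisfy T(z) = z
Step 2: 9z^2 - 7z - 5 = 0
Step 3: Discriminant = (-7)^2 - 4*9*(-5) = 229
Step 4: Number of fixed points = 2

2


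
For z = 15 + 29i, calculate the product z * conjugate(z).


Step 1: conj(z) = 15 - 29i
Step 2: z * conj(z) = 15^2 + 29^2
Step 3: = 225 + 841 = 1066

1066


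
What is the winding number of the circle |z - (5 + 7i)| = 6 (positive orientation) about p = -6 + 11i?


Step 1: Center c = (5, 7), radius = 6
Step 2: |p - c|^2 = (-11)^2 + 4^2 = 137
Step 3: r^2 = 36
Step 4: |p-c| > r so winding number = 0

0


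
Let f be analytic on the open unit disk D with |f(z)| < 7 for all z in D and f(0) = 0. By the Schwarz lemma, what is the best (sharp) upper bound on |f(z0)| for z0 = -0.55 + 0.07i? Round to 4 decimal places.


Step 1: g = f/7 maps D -> D with g(0) = 0, so by the Schwarz lemma |g(z)| <= |z|, i.e. |f(z)| <= 7|z|; this is sharp (f(z) = 7z).
Step 2: |z0|^2 = (-0.55)^2 + 0.07^2 = 0.3074
Step 3: |z0| = sqrt(0.3074) = 0.554437
Step 4: Best bound = 7 * |z0| = 7 * 0.554437 = 3.8811

3.8811


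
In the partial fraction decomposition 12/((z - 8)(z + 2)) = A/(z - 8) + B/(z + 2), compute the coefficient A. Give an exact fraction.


Step 1: Multiply both sides by (z - 8) and set z = 8
Step 2: A = 12 / (8 + 2)
Step 3: A = 12 / 10
Step 4: A = 6/5

6/5


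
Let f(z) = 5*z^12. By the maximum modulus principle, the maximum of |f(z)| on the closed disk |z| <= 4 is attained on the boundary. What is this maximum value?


Step 1: On |z| = 4, |f(z)| = 5 * |z|^12 = 5 * 4^12
Step 2: By maximum modulus principle, maximum is on boundary.
Step 3: Maximum = 5 * 16777216 = 83886080

83886080


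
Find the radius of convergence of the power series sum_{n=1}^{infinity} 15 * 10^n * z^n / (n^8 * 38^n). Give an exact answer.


Step 1: General term a_n = 15 * 10^n / (n^8 * 38^n)
Step 2: By the root test, |a_n|^(1/n) = 15^(1/n) * 10 / (n^(8/n) * 38) -> 10/38 as n -> infinity (since 15^(1/n) -> 1 and n^(8/n) -> 1)
Step 3: R = 1/lim|a_n|^(1/n) = 38/10 = 19/5

19/5


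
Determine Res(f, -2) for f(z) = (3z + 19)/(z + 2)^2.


Step 1: Pole of order 2 at z = -2
Step 2: Res = lim d/dz [(z + 2)^2 * f(z)] as z -> -2
Step 3: (z + 2)^2 * f(z) = 3z + 19
Step 4: d/dz[3z + 19] = 3

3


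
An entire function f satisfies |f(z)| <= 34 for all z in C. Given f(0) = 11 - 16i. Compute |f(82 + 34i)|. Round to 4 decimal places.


Step 1: By Liouville's theorem, a bounded entire function is constant.
Step 2: f(z) = f(0) = 11 - 16i for all z.
Step 3: |f(w)| = |11 - 16i| = sqrt(121 + 256)
Step 4: = 19.4165

19.4165


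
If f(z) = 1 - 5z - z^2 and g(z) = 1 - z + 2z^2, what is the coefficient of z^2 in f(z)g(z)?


Step 1: z^2 term in f*g comes from: (1)*(2z^2) + (-5z)*(-z) + (-z^2)*(1)
Step 2: = 2 + 5 - 1
Step 3: = 6

6


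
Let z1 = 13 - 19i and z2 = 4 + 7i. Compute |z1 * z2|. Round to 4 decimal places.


Step 1: |z1| = sqrt(13^2 + (-19)^2) = sqrt(530)
Step 2: |z2| = sqrt(4^2 + 7^2) = sqrt(65)
Step 3: |z1*z2| = |z1|*|z2| = sqrt(530) * sqrt(65) = sqrt(530 * 65) = sqrt(34450)
Step 4: = 185.6071

185.6071


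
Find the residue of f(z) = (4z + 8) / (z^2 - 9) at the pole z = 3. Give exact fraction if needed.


Step 1: Q(z) = z^2 - 9 = (z - 3)(z + 3)
Step 2: Q'(z) = 2z
Step 3: Q'(3) = 6, P(3) = 20
Step 4: Res = P(3)/Q'(3) = 20/6 = 10/3

10/3


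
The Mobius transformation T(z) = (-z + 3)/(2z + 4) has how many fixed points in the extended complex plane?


Step 1: Fixed points satisfy T(z) = z
Step 2: 2z^2 + 5z - 3 = 0
Step 3: Discriminant = 5^2 - 4*2*(-3) = 49
Step 4: Number of fixed points = 2

2


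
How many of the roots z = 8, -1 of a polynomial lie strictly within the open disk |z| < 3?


Step 1: Check each root:
  z = 8: |8| = 8 >= 3
  z = -1: |-1| = 1 < 3
Step 2: Count = 1

1


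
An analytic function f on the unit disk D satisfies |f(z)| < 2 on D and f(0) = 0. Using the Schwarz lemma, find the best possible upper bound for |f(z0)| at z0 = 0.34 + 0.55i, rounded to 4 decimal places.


Step 1: g = f/2 maps D -> D with g(0) = 0, so by the Schwarz lemma |g(z)| <= |z|, i.e. |f(z)| <= 2|z|; this is sharp (f(z) = 2z).
Step 2: |z0|^2 = 0.34^2 + 0.55^2 = 0.4181
Step 3: |z0| = sqrt(0.4181) = 0.646607
Step 4: Best bound = 2 * |z0| = 2 * 0.646607 = 1.2932

1.2932


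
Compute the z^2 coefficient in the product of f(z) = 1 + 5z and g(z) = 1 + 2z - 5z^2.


Step 1: z^2 term in f*g comes from: (1)*(-5z^2) + (5z)*(2z) + (0)*(1)
Step 2: = -5 + 10 + 0
Step 3: = 5

5


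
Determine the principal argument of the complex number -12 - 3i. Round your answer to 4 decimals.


Step 1: z = -12 - 3i
Step 2: arg(z) = atan2(-3, -12)
Step 3: arg(z) = -2.8966

-2.8966


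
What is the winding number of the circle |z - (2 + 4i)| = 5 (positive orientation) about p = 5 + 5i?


Step 1: Center c = (2, 4), radius = 5
Step 2: |p - c|^2 = 3^2 + 1^2 = 10
Step 3: r^2 = 25
Step 4: |p-c| < r so winding number = 1

1


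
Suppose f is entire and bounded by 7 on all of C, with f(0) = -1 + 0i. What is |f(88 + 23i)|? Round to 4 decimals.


Step 1: By Liouville's theorem, a bounded entire function is constant.
Step 2: f(z) = f(0) = -1 + 0i for all z.
Step 3: |f(w)| = |-1 + 0i| = sqrt(1 + 0)
Step 4: = 1.0

1.0


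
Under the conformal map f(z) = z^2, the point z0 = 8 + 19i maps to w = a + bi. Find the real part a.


Step 1: z0 = 8 + 19i
Step 2: z0^2 = 8^2 - 19^2 + 304i
Step 3: real part = 64 - 361 = -297

-297


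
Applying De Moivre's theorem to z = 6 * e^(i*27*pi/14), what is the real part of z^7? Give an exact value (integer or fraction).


Step 1: By De Moivre's theorem, z^7 = 6^7 * e^(i*7*27*pi/14) = 279936 * (cos(27*pi/2) + i*sin(27*pi/2))
Step 2: |z|^7 = 6^7 = 279936
Step 3: Reduce the angle mod 2*pi: 27*pi/2 - 12*pi = 3*pi/2
Step 4: cos(3*pi/2) = 0
Step 5: Re(z^7) = 279936 * 0 = 0

0


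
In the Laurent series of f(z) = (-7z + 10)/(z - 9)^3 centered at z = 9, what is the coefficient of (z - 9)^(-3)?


Step 1: Write the numerator in powers of (z - 9): -7z + 10 = -7(z - 9) + (-7*9 + 10) = -7(z - 9) - 53
Step 2: Divide by (z - 9)^3: f(z) = -53(z - 9)^(-3) - 7(z - 9)^(-2)
Step 3: This finite sum is the Laurent series of f about z = 9.
Step 4: Coefficient of (z - 9)^(-3) = -7*9 + 10 = -53

-53


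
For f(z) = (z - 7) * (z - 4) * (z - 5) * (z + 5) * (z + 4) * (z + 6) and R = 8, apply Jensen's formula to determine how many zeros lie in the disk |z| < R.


Jensen's formula: (1/2pi)*integral log|f(Re^it)|dt = log|f(0)| + sum_{|a_k|<R} log(R/|a_k|)
Step 1: f(0) = (-7) * (-4) * (-5) * 5 * 4 * 6 = -16800
Step 2: log|f(0)| = log|7| + log|4| + log|5| + log|-5| + log|-4| + log|-6| = 9.7291
Step 3: Zeros inside |z| < 8: 7, 4, 5, -5, -4, -6
Step 4: Jensen sum = log(8/7) + log(8/4) + log(8/5) + log(8/5) + log(8/4) + log(8/6) = 2.7475
Step 5: n(R) = number of terms in the Jensen sum = count of zeros inside |z| < 8 = 6

6


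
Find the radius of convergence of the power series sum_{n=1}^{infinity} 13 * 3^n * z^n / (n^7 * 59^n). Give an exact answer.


Step 1: General term a_n = 13 * 3^n / (n^7 * 59^n)
Step 2: By the root test, |a_n|^(1/n) = 13^(1/n) * 3 / (n^(7/n) * 59) -> 3/59 as n -> infinity (since 13^(1/n) -> 1 and n^(7/n) -> 1)
Step 3: R = 1/lim|a_n|^(1/n) = 59/3

59/3


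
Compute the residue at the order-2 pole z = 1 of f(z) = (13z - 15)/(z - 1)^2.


Step 1: Pole of order 2 at z = 1
Step 2: Res = lim d/dz [(z - 1)^2 * f(z)] as z -> 1
Step 3: (z - 1)^2 * f(z) = 13z - 15
Step 4: d/dz[13z - 15] = 13

13


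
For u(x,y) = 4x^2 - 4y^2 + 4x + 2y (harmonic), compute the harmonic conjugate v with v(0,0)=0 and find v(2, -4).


Step 1: v_x = -u_y = 8y - 2
Step 2: v_y = u_x = 8x + 4
Step 3: v = 8xy - 2x + 4y + C
Step 4: v(0,0) = 0 => C = 0
Step 5: v(2, -4) = -84

-84


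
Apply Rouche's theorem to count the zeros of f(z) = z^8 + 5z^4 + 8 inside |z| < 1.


Step 1: On |z| = 1 the three terms have sizes |z^8| = 1^8 = 1, |5z^4| = 5*1^4 = 5, |8| = 8
Step 2: The dominant term is g(z) = 8; let h(z) = z^8 + 5z^4 so f = g + h
Step 3: On |z| = 1: |g| = 8 and |h| <= 1 + 5 = 6
Step 4: Since 8 > 6, |h| < |g| on |z| = 1, so by Rouche f has the same number of zeros as g inside |z| < 1
Step 5: g(z) = 8 is a nonzero constant with no zeros inside |z| < 1. Answer = 0

0


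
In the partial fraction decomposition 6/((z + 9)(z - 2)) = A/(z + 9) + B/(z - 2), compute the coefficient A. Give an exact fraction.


Step 1: Multiply both sides by (z + 9) and set z = -9
Step 2: A = 6 / (-9 - 2)
Step 3: A = 6 / (-11)
Step 4: A = -6/11

-6/11


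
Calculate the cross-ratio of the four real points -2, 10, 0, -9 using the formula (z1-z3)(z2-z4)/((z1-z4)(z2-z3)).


Step 1: (z1-z3)(z2-z4) = (-2) * 19 = -38
Step 2: (z1-z4)(z2-z3) = 7 * 10 = 70
Step 3: Cross-ratio = -38/70 = -19/35

-19/35


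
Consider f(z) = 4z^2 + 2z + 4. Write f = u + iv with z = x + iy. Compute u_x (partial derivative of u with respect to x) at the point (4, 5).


Step 1: f(z) = 4(x+iy)^2 + 2(x+iy) + 4
Step 2: u = 4(x^2 - y^2) + 2x + 4
Step 3: u_x = 8x + 2
Step 4: At (4, 5): u_x = 32 + 2 = 34

34


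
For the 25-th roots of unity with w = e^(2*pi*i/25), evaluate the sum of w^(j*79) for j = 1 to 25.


Step 1: The sum sum_{j=1}^{n} w^(k*j) equals n if n | k, else 0.
Step 2: Here n = 25, k = 79
Step 3: Does n divide k? 25 | 79 -> False
Step 4: Sum = 0

0


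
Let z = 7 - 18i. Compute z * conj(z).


Step 1: conj(z) = 7 + 18i
Step 2: z * conj(z) = 7^2 + (-18)^2
Step 3: = 49 + 324 = 373

373


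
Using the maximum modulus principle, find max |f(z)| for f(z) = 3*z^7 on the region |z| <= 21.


Step 1: On |z| = 21, |f(z)| = 3 * |z|^7 = 3 * 21^7
Step 2: By maximum modulus principle, maximum is on boundary.
Step 3: Maximum = 3 * 1801088541 = 5403265623

5403265623


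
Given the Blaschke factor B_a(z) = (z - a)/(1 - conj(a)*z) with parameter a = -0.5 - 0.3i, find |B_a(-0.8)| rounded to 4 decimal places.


Step 1: Numerator z0 - a = -0.8 - (-0.5 - 0.3i) = -0.3 + 0.3i
Step 2: Denominator 1 - conj(a)*z0 = 1 - (-0.5 + 0.3i)*(-0.8) = 0.6 + 0.24i
Step 3: |z0 - a|^2 = (-0.3)^2 + 0.3^2 = 0.18; |1 - conj(a)*z0|^2 = 0.6^2 + 0.24^2 = 0.4176
Step 4: |B_a(-0.8)| = sqrt(0.18 / 0.4176) = sqrt(0.431034)
Step 5: = 0.6565

0.6565


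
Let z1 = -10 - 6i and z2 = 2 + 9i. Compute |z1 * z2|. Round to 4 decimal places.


Step 1: |z1| = sqrt((-10)^2 + (-6)^2) = sqrt(136)
Step 2: |z2| = sqrt(2^2 + 9^2) = sqrt(85)
Step 3: |z1*z2| = |z1|*|z2| = sqrt(136) * sqrt(85) = sqrt(136 * 85) = sqrt(11560)
Step 4: = 107.5174

107.5174


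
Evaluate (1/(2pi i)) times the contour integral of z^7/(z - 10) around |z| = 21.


Step 1: f(z) = z^7, a = 10 is inside |z| = 21
Step 2: By Cauchy integral formula: (1/(2pi*i)) * integral = f(a)
Step 3: f(10) = 10^7 = 10000000

10000000


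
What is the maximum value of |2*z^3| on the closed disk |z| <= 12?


Step 1: On |z| = 12, |f(z)| = 2 * |z|^3 = 2 * 12^3
Step 2: By maximum modulus principle, maximum is on boundary.
Step 3: Maximum = 2 * 1728 = 3456

3456


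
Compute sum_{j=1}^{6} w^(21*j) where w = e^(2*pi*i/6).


Step 1: The sum sum_{j=1}^{n} w^(k*j) equals n if n | k, else 0.
Step 2: Here n = 6, k = 21
Step 3: Does n divide k? 6 | 21 -> False
Step 4: Sum = 0

0


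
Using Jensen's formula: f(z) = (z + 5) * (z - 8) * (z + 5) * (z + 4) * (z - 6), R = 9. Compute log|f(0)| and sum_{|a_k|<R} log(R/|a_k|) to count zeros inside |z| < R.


Jensen's formula: (1/2pi)*integral log|f(Re^it)|dt = log|f(0)| + sum_{|a_k|<R} log(R/|a_k|)
Step 1: f(0) = 5 * (-8) * 5 * 4 * (-6) = 4800
Step 2: log|f(0)| = log|-5| + log|8| + log|-5| + log|-4| + log|6| = 8.4764
Step 3: Zeros inside |z| < 9: -5, 8, -5, -4, 6
Step 4: Jensen sum = log(9/5) + log(9/8) + log(9/5) + log(9/4) + log(9/6) = 2.5098
Step 5: n(R) = number of terms in the Jensen sum = count of zeros inside |z| < 9 = 5

5


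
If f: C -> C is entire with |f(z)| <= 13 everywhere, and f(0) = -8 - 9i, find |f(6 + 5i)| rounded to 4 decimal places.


Step 1: By Liouville's theorem, a bounded entire function is constant.
Step 2: f(z) = f(0) = -8 - 9i for all z.
Step 3: |f(w)| = |-8 - 9i| = sqrt(64 + 81)
Step 4: = 12.0416

12.0416


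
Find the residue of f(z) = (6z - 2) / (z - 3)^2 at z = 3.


Step 1: Pole of order 2 at z = 3
Step 2: Res = lim d/dz [(z - 3)^2 * f(z)] as z -> 3
Step 3: (z - 3)^2 * f(z) = 6z - 2
Step 4: d/dz[6z - 2] = 6

6


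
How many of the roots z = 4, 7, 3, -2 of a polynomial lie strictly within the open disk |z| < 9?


Step 1: Check each root:
  z = 4: |4| = 4 < 9
  z = 7: |7| = 7 < 9
  z = 3: |3| = 3 < 9
  z = -2: |-2| = 2 < 9
Step 2: Count = 4

4
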